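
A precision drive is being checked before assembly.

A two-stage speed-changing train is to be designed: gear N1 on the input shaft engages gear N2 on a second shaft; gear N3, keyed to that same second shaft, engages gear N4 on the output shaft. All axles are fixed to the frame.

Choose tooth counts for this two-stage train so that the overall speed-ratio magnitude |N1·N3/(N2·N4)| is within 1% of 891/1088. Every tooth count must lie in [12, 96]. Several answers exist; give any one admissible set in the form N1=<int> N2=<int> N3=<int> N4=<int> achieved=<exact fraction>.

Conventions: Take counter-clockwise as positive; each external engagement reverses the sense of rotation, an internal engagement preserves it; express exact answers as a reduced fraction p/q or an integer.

N1=27 N2=16 N3=33 N4=68 achieved=891/1088

class = fixed-axis compound train [2-stage, 891/1088 wanted]
target = 891/1088 in lowest terms: an exact hit needs N1·N3 = k·891 and N2·N4 = k·1088 for one integer k, every count in [12, 96]; additionally prefer no 1:1 stage (N1 ≠ N2, N3 ≠ N4)
k = 1: N1·N3 = 891 = 27·33, N2·N4 = 1088 = 16·68
achieved = 27·33/(16·68) = 891/1088; |achieved − target| = 0 ≤ 891/108800 ✓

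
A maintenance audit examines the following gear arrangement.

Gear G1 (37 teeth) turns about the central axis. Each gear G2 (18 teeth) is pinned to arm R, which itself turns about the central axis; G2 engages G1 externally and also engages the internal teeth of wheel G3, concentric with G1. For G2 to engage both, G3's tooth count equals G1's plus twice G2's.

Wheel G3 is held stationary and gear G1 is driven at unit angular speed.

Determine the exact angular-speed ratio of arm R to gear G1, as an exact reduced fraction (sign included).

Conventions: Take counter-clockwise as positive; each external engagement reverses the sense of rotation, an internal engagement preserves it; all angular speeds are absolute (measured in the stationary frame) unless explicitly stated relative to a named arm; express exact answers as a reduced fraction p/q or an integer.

planetary set (37T centre, 18T on arm, 73T internal) — Willis relation
ring teeth: 37 + 2·18 = 73
37(ω_sun−ω_arm) = −73(ω_ring−ω_arm),  ω_ring = 0, ω_sun = 1
37(1−ω_arm) = −73(0−ω_arm)  ⇒  110·ω_arm = 37  ⇒  ω_arm = 37/110
ω_out/ω_in = 37/110

37/110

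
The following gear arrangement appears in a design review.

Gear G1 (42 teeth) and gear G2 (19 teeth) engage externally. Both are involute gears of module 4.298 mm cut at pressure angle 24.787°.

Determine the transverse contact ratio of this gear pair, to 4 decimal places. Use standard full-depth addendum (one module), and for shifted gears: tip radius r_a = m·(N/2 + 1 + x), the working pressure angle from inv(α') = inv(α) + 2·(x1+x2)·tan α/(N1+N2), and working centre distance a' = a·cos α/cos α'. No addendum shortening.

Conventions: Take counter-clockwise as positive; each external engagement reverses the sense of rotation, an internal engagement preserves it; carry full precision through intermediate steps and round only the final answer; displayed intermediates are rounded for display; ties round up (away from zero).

1.4654

recognized (one external pair, fixed centres): single-mesh tooth geometry, m = 4.298, N1 = 42, N2 = 19
base radii: r_b1 = 81.942767, r_b2 = 37.069347
tip radii: r_a1 = 94.556000, r_a2 = 45.129000
no profile shift: α' = α, a' = a
action lengths: √(r_a1²−r_b1²) = 47.182836, √(r_a2²−r_b2²) = 25.738884
base pitch p_b = π·m·cos α = 12.258609
CR = (47.182836 + 25.738884 − 131.089000·sin 24.78700°)/12.258609 = 1.465351
contact ratio ≈ 1.4654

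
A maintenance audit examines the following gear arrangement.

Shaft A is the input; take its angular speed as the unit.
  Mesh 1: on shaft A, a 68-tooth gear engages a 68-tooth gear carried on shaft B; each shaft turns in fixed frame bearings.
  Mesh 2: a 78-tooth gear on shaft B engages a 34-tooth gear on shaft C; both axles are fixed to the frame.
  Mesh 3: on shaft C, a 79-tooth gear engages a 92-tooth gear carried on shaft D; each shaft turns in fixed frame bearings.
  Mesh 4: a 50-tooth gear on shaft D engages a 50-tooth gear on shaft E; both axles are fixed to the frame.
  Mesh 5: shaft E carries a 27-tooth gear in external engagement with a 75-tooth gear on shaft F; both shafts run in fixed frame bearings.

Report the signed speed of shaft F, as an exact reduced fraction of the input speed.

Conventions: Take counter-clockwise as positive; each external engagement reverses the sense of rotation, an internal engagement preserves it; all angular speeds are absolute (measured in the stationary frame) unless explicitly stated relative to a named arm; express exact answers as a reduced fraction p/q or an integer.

-27729/39100

5-mesh fixed-axis compound train (all bearings frame-fixed)
mesh 1 [68T→68T]: |ω|/ω_in = 1×68/68 = 1, sense flips to −
mesh 2 [78T→34T]: |ω|/ω_in = 1×78/34 = 39/17, sense flips to +
mesh 3 [79T→92T]: |ω|/ω_in = (39/17)×79/92 = 3081/1564, sense flips to −
mesh 4 [50T→50T]: |ω|/ω_in = (3081/1564)×50/50 = 3081/1564, sense flips to +
mesh 5 [27T→75T]: |ω|/ω_in = (3081/1564)×27/75 = 27729/39100, sense flips to −
signed output speed (× input speed) = -27729/39100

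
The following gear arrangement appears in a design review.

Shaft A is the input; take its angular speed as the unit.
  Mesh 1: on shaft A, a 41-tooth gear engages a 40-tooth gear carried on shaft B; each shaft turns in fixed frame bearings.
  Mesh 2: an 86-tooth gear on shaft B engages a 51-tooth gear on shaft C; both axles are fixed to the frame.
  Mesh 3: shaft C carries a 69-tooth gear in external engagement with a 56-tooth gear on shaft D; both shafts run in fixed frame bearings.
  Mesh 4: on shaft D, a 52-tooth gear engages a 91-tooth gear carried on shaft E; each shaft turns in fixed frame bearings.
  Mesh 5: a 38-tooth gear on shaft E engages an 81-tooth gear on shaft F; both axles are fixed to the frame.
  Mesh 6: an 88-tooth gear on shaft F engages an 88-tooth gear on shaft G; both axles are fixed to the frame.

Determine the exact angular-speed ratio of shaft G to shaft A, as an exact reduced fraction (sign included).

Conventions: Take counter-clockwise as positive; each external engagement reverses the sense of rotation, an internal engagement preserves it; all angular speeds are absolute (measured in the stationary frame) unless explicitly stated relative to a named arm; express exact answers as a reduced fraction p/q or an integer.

770431/1349460

class = fixed-axis compound train [6 meshes; 6 ratios multiply, 6 sense flips]
mesh 1 [41T→40T]: running ratio 41/40, sense −
mesh 2 [86T→51T]: running ratio 1763/1020, sense +
mesh 3 [69T→56T]: running ratio 40549/19040, sense −
mesh 4 [52T→91T]: running ratio 40549/33320, sense +
mesh 5 [38T→81T]: running ratio 770431/1349460, sense −
mesh 6 [88T→88T]: running ratio 770431/1349460, sense +
ω_out/ω_in = 770431/1349460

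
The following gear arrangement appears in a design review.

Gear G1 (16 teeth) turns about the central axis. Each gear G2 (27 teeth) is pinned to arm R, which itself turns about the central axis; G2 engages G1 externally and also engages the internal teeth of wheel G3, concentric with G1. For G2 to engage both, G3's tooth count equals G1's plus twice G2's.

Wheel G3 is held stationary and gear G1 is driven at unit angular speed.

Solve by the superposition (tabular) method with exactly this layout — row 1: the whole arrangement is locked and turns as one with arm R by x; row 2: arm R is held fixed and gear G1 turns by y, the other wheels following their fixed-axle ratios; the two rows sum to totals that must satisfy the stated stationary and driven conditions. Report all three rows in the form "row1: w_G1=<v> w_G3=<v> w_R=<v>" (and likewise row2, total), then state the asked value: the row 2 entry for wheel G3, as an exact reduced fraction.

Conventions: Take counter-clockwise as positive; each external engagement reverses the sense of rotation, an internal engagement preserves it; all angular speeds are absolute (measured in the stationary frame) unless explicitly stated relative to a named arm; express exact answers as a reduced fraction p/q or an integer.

planetary set (16T centre, 27T on arm, 70T internal) — Willis relation
row 1: whole set turns with the arm by x
row 2 — arm fixed, fixed-axis ratios: sun y, ring −(16/70)·y, arm 0
boundary: total ω_ring = x − (16/70)·y = 0 and total ω_sun = x + y = 1  ⇒  y = 35/43, x = 8/43
row 2 ring = −(16/70)·35/43 = -8/43
totals (row 1 + row 2): sun 8/43 + 35/43 = 1, ring 8/43 + (-8/43) = 0, arm 8/43 + 0 = 8/43
asked cell (row2, ring) = -8/43

row1: w_G1=8/43 w_G3=8/43 w_R=8/43
row2: w_G1=35/43 w_G3=-8/43 w_R=0
total: w_G1=1 w_G3=0 w_R=8/43
asked value: -8/43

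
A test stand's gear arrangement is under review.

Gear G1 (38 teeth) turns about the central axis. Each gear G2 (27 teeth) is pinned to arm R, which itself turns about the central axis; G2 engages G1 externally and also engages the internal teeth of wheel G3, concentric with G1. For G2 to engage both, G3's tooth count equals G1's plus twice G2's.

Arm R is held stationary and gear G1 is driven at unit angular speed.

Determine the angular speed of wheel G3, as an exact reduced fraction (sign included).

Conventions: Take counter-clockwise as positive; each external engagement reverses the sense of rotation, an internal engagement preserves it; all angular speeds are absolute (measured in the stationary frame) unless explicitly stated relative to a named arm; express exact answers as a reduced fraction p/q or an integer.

planetary set (38T centre, 27T on arm, 92T internal) — Willis relation
ring teeth: 38 + 2·27 = 92
38(ω_sun−ω_arm) = −92(ω_ring−ω_arm),  ω_arm = 0, ω_sun = 1
ω_ring = 0 − (38/92)(1−0) = -19/46
exact speed ratio = -19/46

-19/46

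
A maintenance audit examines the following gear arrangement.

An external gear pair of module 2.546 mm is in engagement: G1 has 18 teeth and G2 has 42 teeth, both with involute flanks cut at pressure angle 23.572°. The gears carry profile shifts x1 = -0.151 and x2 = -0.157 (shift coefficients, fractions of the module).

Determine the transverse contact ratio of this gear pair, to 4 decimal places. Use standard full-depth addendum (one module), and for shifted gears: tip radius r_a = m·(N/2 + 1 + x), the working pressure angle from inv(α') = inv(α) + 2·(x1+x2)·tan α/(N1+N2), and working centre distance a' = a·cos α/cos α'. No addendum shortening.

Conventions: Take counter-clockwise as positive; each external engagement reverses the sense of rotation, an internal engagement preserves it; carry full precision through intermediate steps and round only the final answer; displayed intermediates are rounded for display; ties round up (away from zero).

single-mesh involute tooth geometry (18T engaging 42T at module 2.546)
base radii: r_b1 = 21.002016, r_b2 = 49.004704
tip radii: r_a1 = 25.075554, r_a2 = 55.612278
inv(α') = inv(23.572°) + 2·(-0.151-0.157)·tan α/(18+42) = 0.02041898  ⇒  α' = 22.12736°
a' = a·cos α / cos α' = 76.3800·cos 23.572°/cos 22.12736° = 75.572739
action lengths: √(r_a1²−r_b1²) = 13.700318, √(r_a2²−r_b2²) = 26.291908
base pitch p_b = π·m·cos α = 7.331087
CR = (13.700318 + 26.291908 − 75.572739·sin 22.12736°)/7.331087 = 1.572276
contact ratio ≈ 1.5723

1.5723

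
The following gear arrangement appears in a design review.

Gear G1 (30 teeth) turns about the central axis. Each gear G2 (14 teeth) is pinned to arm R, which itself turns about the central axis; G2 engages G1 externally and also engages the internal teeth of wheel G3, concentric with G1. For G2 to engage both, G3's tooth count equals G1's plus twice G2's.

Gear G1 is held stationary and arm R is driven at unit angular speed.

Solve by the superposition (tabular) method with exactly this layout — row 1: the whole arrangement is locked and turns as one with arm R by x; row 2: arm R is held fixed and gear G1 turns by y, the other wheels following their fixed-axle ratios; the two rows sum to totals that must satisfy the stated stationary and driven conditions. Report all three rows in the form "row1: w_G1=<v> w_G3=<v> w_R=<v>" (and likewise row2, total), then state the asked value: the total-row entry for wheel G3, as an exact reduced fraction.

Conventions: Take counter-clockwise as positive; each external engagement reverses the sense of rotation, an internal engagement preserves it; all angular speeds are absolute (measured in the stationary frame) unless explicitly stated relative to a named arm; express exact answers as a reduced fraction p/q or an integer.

row1: w_G1=1 w_G3=1 w_R=1
row2: w_G1=-1 w_G3=15/29 w_R=0
total: w_G1=0 w_G3=44/29 w_R=1
asked value: 44/29

recognized (axles ride arm R): planetary set, 30/14/58 teeth
row 1 (train locked, turned with arm): all members turn x
row 2: sun turns y, ring = −(30/58)·y, arm 0
boundary: total ω_sun = x + y = 0 and total ω_arm = x = 1  ⇒  y = -1, x = 1
row 2 ring = −(30/58)·(-1) = 15/29
totals (row 1 + row 2): sun 1 + (-1) = 0, ring 1 + 15/29 = 44/29, arm 1 + 0 = 1
asked cell (total, ring) = 44/29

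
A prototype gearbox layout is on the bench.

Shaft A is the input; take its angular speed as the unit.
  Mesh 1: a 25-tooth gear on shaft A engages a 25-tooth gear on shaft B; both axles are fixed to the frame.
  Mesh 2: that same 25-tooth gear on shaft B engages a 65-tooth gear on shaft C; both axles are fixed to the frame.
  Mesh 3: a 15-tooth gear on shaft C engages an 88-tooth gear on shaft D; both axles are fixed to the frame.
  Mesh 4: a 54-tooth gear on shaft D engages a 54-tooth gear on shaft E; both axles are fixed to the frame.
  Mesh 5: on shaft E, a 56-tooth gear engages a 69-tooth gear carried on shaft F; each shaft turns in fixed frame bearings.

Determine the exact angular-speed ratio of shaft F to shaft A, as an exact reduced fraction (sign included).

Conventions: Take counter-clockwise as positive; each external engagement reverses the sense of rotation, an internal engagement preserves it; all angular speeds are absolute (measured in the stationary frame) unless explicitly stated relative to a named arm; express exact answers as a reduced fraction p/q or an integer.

-175/3289

class = fixed-axis compound train [5 meshes; 5 ratios multiply, 5 sense flips]
mesh 1 [25T→25T]: running ratio 1, sense −
mesh 2 [25T→65T]: running ratio 5/13, sense +
mesh 3 [15T→88T]: running ratio 75/1144, sense −
mesh 4 [54T→54T]: running ratio 75/1144, sense +
mesh 5 [56T→69T]: running ratio 175/3289, sense −
ω_out/ω_in = -175/3289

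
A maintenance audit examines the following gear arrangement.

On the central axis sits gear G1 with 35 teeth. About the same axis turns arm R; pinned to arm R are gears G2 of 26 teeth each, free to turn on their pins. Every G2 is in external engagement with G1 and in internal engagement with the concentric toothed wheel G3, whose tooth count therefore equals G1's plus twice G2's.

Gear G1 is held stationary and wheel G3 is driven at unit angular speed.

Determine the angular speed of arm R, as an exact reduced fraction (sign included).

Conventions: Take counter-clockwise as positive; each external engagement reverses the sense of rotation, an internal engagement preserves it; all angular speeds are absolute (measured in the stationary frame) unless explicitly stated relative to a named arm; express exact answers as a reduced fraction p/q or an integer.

87/122

class = planetary set [G3 = 35+2·26 = 87; Willis about the carrier]
ring teeth: 35 + 2·26 = 87
35(ω_sun−ω_arm) = −87(ω_ring−ω_arm),  ω_sun = 0, ω_ring = 1
35(0−ω_arm) = −87(1−ω_arm)  ⇒  122·ω_arm = 87  ⇒  ω_arm = 87/122
exact speed ratio = 87/122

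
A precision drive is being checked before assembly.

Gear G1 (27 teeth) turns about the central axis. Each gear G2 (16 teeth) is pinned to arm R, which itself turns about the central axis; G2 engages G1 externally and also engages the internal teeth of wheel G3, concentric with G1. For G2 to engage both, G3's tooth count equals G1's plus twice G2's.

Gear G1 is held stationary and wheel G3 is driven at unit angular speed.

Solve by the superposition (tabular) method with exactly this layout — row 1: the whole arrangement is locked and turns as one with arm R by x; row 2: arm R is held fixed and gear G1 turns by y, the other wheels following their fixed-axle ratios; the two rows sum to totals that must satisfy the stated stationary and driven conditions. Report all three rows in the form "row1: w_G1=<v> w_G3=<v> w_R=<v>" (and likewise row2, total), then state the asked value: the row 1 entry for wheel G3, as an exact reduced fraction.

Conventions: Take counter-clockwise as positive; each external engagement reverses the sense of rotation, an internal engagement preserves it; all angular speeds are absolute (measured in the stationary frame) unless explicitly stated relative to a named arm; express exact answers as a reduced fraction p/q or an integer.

row1: w_G1=59/86 w_G3=59/86 w_R=59/86
row2: w_G1=-59/86 w_G3=27/86 w_R=0
total: w_G1=0 w_G3=1 w_R=59/86
asked value: 59/86

planetary set (27T centre, 16T on arm, 59T internal) — Willis relation
row 1: whole set turns with the arm by x
row 2 — arm fixed, fixed-axis ratios: sun y, ring −(27/59)·y, arm 0
boundary: total ω_sun = x + y = 0 and total ω_ring = x − (27/59)·y = 1  ⇒  y = -59/86, x = 59/86
row 2 ring = −(27/59)·(-59/86) = 27/86
totals (row 1 + row 2): sun 59/86 + (-59/86) = 0, ring 59/86 + 27/86 = 1, arm 59/86 + 0 = 59/86
asked cell (row1, ring) = 59/86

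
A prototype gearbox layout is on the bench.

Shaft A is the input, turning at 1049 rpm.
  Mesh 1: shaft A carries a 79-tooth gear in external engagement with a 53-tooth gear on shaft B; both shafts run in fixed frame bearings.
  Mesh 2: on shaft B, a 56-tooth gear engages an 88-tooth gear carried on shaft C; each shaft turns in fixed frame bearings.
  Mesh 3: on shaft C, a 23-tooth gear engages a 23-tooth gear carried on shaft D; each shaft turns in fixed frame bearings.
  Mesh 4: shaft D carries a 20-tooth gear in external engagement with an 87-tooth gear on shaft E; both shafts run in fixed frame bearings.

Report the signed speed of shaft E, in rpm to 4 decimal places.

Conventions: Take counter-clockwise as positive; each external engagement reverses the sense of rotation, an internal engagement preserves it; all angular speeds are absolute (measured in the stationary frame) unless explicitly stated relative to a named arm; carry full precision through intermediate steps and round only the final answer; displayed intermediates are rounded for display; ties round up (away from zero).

+228.7404 rpm

recognized (5 fixed axles, 4 meshes): fixed-axis compound train
mesh 1 [79T→53T]: ω = 1049.0000×79/53 = 1563.6038 rpm, sense flips to −
mesh 2 [56T→88T]: ω = 1563.6038×56/88 = 995.0206 rpm, sense flips to +
mesh 3 [23T→23T]: ω = 995.0206×23/23 = 995.0206 rpm, sense flips to −
mesh 4 [20T→87T]: ω = 995.0206×20/87 = 228.7404 rpm, sense flips to +
signed output speed = +228.7404 rpm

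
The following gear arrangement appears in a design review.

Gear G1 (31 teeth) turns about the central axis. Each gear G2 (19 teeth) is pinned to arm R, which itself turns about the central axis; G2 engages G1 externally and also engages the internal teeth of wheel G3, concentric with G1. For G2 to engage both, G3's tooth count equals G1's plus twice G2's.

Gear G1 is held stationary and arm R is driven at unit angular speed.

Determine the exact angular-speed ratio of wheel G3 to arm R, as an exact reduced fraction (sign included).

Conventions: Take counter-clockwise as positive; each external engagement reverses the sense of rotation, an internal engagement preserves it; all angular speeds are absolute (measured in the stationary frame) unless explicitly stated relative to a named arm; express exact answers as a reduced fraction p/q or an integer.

100/69

topology: planetary set — G1 31T / G2 19T / G3 69T, arm = carrier (Willis)
ring teeth: 31 + 2·19 = 69
31(ω_sun−ω_arm) = −69(ω_ring−ω_arm),  ω_sun = 0, ω_arm = 1
ω_ring = 1 − (31/69)(0−1) = 100/69
ω_out/ω_in = 100/69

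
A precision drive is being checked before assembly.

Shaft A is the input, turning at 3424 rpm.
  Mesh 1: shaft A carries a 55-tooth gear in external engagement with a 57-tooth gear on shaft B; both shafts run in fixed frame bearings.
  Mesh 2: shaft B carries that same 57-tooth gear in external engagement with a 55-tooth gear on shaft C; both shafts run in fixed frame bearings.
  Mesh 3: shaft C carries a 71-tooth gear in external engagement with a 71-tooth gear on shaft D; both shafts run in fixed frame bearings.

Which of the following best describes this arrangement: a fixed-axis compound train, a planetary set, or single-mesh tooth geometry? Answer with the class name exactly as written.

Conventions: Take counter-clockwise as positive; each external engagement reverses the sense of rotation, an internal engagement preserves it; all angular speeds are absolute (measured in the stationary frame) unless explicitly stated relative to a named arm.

3-mesh fixed-axis compound train (all bearings frame-fixed)
classification: fixed-axis compound train

fixed-axis compound train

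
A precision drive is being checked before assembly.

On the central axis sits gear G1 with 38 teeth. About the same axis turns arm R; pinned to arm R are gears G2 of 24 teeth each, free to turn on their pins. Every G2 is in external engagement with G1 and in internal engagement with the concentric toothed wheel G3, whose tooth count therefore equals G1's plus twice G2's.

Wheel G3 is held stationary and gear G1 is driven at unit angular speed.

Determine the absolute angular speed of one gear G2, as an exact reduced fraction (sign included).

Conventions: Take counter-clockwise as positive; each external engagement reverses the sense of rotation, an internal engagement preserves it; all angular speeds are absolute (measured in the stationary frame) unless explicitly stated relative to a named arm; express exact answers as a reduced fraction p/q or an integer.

class = planetary set [G3 = 38+2·24 = 86; Willis about the carrier]
ring teeth: 38 + 2·24 = 86
38(ω_sun−ω_arm) = −86(ω_ring−ω_arm),  ω_ring = 0, ω_sun = 1
38(1−ω_arm) = −86(0−ω_arm)  ⇒  124·ω_arm = 38  ⇒  ω_arm = 19/62
sun–planet mesh: 38·(1−19/62) = −24·(ω_p−ω_arm)  ⇒  ω_p−ω_arm = -817/744
ω_p = 19/62 − 817/744 = -19/24
exact speed ratio = -19/24

-19/24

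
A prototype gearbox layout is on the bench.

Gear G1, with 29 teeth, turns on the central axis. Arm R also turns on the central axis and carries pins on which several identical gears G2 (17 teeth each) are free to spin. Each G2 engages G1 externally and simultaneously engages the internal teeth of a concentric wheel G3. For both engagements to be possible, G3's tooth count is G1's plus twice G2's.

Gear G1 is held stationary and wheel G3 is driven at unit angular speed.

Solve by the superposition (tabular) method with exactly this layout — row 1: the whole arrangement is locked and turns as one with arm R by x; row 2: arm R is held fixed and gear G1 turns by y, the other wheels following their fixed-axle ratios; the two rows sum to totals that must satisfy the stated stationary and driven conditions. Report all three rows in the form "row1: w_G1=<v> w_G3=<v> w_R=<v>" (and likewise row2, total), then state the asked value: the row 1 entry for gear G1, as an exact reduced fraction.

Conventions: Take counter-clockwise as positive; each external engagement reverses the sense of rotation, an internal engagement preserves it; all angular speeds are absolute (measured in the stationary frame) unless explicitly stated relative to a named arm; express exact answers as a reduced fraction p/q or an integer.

row1: w_G1=63/92 w_G3=63/92 w_R=63/92
row2: w_G1=-63/92 w_G3=29/92 w_R=0
total: w_G1=0 w_G3=1 w_R=63/92
asked value: 63/92

planetary set (29T centre, 17T on arm, 63T internal) — Willis relation
row 1: whole set turns with the arm by x
row 2: sun turns y, ring = −(29/63)·y, arm 0
boundary: total ω_sun = x + y = 0 and total ω_ring = x − (29/63)·y = 1  ⇒  y = -63/92, x = 63/92
row 2 ring = −(29/63)·(-63/92) = 29/92
totals (row 1 + row 2): sun 63/92 + (-63/92) = 0, ring 63/92 + 29/92 = 1, arm 63/92 + 0 = 63/92
asked cell (row1, sun) = 63/92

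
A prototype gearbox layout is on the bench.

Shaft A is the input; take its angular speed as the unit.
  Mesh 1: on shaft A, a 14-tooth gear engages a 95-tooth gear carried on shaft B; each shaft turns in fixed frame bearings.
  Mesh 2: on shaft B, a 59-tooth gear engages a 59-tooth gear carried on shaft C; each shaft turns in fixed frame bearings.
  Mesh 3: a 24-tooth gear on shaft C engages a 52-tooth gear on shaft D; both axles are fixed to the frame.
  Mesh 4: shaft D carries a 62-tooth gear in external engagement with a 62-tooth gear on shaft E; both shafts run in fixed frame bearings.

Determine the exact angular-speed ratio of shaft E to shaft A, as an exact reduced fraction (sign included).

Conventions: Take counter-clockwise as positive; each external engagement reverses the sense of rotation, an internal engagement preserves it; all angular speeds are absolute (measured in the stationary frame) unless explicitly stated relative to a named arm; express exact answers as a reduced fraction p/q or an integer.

84/1235

class = fixed-axis compound train [4 meshes; 4 ratios multiply, 4 sense flips]
mesh 1 [14T→95T]: running ratio 14/95, sense −
mesh 2 [59T→59T]: running ratio 14/95, sense +
mesh 3 [24T→52T]: running ratio 84/1235, sense −
mesh 4 [62T→62T]: running ratio 84/1235, sense +
ω_out/ω_in = 84/1235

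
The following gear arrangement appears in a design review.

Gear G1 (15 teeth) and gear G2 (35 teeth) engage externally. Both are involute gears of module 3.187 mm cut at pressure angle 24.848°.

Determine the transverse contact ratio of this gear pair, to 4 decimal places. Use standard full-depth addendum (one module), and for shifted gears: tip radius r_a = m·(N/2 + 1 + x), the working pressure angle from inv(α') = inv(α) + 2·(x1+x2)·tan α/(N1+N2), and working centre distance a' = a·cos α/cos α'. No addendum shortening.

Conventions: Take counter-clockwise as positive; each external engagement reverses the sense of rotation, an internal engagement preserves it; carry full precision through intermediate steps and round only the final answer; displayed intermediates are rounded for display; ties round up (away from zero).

class = single-mesh tooth geometry [involute pair 15T × 35T, m = 3.187]
base radii: r_b1 = 21.689744, r_b2 = 50.609403
tip radii: r_a1 = 27.089500, r_a2 = 58.959500
no profile shift: α' = α, a' = a
action lengths: √(r_a1²−r_b1²) = 16.229480, √(r_a2²−r_b2²) = 30.247495
base pitch p_b = π·m·cos α = 9.085379
CR = (16.229480 + 30.247495 − 79.675000·sin 24.84800°)/9.085379 = 1.430491
contact ratio ≈ 1.4305

1.4305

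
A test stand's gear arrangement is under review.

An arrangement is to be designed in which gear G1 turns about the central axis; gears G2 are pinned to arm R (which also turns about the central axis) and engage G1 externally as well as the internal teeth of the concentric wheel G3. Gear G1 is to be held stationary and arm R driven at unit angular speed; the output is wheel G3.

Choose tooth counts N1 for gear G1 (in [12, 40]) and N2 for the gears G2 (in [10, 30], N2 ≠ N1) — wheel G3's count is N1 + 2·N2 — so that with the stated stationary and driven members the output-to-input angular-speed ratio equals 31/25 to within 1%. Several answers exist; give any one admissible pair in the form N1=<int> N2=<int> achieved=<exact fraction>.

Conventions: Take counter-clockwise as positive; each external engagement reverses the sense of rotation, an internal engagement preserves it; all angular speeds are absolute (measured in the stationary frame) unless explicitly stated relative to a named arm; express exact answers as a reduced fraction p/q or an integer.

planetary set to be sized for 31/25 (Willis relation)
Willis with ω_sun = 0: ω_ring/ω_arm = (N1+N3)/N3; set equal to 31/25  ⇒  N3/N1 = 1/(31/25 − 1) = 25/6
N3 = N1 + 2·N2  ⇒  N2/N1 = (N3/N1 − 1)/2 = (25/6 − 1)/2 = 19/12
smallest multiple with N1 ≥ 12 and N2 ≥ 10: k = 1  ⇒  N1 = 1·12 = 12, N2 = 1·19 = 19 (N1 ≤ 40, N2 ≤ 30, N2 ≠ N1 ✓), N3 = 12 + 2·19 = 50
check: (N1+N3)/N3 with N1 = 12, N3 = 50 gives 31/25; |achieved − target| = 0 ≤ 31/2500 ✓

N1=12 N2=19 achieved=31/25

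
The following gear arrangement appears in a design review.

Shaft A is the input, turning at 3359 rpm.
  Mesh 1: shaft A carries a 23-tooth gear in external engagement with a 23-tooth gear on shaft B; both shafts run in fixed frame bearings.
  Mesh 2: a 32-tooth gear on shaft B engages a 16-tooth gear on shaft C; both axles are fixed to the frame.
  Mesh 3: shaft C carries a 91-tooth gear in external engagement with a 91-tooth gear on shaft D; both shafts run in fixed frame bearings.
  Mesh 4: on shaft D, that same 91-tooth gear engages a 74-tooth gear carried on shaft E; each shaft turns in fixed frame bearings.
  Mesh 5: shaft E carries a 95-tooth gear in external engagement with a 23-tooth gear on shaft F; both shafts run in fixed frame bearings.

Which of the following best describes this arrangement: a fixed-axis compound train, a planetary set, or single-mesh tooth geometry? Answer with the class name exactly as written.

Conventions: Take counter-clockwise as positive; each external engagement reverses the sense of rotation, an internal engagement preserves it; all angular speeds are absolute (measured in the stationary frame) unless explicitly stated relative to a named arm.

topology: fixed-axis compound train — 5 meshes, A→F
classification: fixed-axis compound train

fixed-axis compound train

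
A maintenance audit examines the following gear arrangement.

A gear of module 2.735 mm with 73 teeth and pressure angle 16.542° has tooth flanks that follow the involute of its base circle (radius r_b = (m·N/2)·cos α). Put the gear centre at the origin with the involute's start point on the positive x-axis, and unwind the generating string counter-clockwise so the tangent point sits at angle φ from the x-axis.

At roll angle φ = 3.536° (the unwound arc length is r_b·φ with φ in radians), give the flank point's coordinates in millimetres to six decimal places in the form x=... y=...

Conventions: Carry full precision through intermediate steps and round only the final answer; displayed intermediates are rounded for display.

x=95.877834 y=0.007495

single-mesh involute tooth geometry (73T wheel at module 2.735)
pitch radius r_p = m·N/2 = 2.735·73/2 = 99.827500
base radius r_b = r_p·cos α = 99.827500·cos 16.542° = 95.695768
roll angle φ = 3.536° = 0.06171484 rad
x = r_b·(cos φ + φ·sin φ) = 95.877834
y = r_b·(sin φ − φ·cos φ) = 0.007495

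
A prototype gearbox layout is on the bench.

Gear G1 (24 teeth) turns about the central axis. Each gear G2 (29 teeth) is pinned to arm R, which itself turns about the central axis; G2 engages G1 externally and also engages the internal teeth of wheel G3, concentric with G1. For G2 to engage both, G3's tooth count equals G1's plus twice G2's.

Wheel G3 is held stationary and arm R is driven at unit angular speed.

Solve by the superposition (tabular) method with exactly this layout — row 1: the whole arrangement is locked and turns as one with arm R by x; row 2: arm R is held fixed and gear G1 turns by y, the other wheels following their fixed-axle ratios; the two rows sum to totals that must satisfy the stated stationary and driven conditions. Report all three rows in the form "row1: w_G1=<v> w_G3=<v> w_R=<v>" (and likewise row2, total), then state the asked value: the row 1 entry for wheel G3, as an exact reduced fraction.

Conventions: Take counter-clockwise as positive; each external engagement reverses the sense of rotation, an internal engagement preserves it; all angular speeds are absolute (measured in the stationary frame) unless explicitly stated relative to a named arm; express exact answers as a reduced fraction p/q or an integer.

topology: planetary set — G1 24T / G2 29T / G3 82T, arm = carrier (Willis)
row 1: whole set turns with the arm by x
superposition row 2 [arm held]: sun y, ring −(24/82)·y, arm 0
boundary: total ω_ring = x − (24/82)·y = 0 and total ω_arm = x = 1  ⇒  y = 41/12, x = 1
row 2 ring = −(24/82)·41/12 = -1
totals (row 1 + row 2): sun 1 + 41/12 = 53/12, ring 1 + (-1) = 0, arm 1 + 0 = 1
asked cell (row1, ring) = 1

row1: w_G1=1 w_G3=1 w_R=1
row2: w_G1=41/12 w_G3=-1 w_R=0
total: w_G1=53/12 w_G3=0 w_R=1
asked value: 1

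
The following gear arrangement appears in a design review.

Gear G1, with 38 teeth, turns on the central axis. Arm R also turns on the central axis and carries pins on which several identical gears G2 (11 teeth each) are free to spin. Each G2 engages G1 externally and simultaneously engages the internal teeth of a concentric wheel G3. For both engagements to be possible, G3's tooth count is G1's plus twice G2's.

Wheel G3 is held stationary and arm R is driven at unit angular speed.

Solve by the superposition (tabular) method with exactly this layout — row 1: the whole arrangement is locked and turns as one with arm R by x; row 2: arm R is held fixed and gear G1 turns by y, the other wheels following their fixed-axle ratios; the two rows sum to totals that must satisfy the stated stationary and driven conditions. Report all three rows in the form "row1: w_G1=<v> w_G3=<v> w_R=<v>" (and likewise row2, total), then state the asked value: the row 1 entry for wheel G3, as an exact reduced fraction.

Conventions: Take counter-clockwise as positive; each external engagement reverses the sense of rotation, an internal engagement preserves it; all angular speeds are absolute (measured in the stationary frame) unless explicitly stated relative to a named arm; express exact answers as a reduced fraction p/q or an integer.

row1: w_G1=1 w_G3=1 w_R=1
row2: w_G1=30/19 w_G3=-1 w_R=0
total: w_G1=49/19 w_G3=0 w_R=1
asked value: 1

planetary set (38T centre, 11T on arm, 60T internal) — Willis relation
row 1: whole set turns with the arm by x
row 2 (arm held, sun turns y): ω_ring = −(38/60)·y, ω_arm = 0
boundary: total ω_ring = x − (38/60)·y = 0 and total ω_arm = x = 1  ⇒  y = 30/19, x = 1
row 2 ring = −(38/60)·30/19 = -1
totals (row 1 + row 2): sun 1 + 30/19 = 49/19, ring 1 + (-1) = 0, arm 1 + 0 = 1
asked cell (row1, ring) = 1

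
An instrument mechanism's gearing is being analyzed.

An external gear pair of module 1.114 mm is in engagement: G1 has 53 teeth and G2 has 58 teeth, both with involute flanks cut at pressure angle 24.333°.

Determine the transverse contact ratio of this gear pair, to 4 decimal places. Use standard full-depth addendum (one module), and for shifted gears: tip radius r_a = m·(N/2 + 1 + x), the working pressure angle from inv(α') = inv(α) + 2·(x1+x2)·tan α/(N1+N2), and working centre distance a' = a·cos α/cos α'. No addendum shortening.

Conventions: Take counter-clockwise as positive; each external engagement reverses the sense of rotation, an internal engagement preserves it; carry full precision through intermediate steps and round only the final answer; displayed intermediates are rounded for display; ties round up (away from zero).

topology: single-mesh involute geometry — m = 1.114, 53T/58T pair
base radii: r_b1 = 26.898535, r_b2 = 29.436132
tip radii: r_a1 = 30.635000, r_a2 = 33.420000
no profile shift: α' = α, a' = a
action lengths: √(r_a1²−r_b1²) = 14.661925, √(r_a2²−r_b2²) = 15.824365
base pitch p_b = π·m·cos α = 3.188839
CR = (14.661925 + 15.824365 − 61.827000·sin 24.33300°)/3.188839 = 1.571462
contact ratio ≈ 1.5715

1.5715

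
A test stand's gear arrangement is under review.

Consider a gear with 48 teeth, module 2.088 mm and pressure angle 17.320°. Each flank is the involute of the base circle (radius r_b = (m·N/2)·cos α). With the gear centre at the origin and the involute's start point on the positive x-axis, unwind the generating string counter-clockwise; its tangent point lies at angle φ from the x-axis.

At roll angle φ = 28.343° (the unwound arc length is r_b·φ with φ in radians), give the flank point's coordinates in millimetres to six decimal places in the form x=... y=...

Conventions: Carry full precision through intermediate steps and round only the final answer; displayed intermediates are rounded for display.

recognized (one wheel, involute flank): single-mesh tooth geometry, m = 2.088, N = 48
pitch radius r_p = m·N/2 = 2.088·48/2 = 50.112000
base radius r_b = r_p·cos α = 50.112000·cos 17.320° = 47.839768
roll angle φ = 28.343° = 0.49467867 rad
x = r_b·(cos φ + φ·sin φ) = 53.339880
y = r_b·(sin φ − φ·cos φ) = 1.883530

x=53.339880 y=1.883530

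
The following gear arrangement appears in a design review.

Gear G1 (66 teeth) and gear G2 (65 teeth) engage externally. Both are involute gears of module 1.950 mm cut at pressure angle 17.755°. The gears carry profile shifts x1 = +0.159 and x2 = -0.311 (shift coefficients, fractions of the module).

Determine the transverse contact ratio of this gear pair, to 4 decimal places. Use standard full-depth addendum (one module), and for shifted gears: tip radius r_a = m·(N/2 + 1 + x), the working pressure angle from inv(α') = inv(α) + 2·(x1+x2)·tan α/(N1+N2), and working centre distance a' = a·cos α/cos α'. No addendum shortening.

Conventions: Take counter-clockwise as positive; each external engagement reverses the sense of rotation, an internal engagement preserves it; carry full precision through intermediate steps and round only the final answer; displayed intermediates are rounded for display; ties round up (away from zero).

recognized (one external pair, fixed centres): single-mesh tooth geometry, m = 1.950, N1 = 66, N2 = 65
base radii: r_b1 = 61.284957, r_b2 = 60.356398
tip radii: r_a1 = 66.610050, r_a2 = 64.718550
inv(α') = inv(17.755°) + 2·(+0.159-0.311)·tan α/(66+65) = 0.00957247  ⇒  α' = 17.32896°
a' = a·cos α / cos α' = 127.7250·cos 17.755°/cos 17.32896° = 127.425132
action lengths: √(r_a1²−r_b1²) = 26.096987, √(r_a2²−r_b2²) = 23.357996
base pitch p_b = π·m·cos α = 5.834314
CR = (26.096987 + 23.357996 − 127.425132·sin 17.32896°)/5.834314 = 1.971178
contact ratio ≈ 1.9712

1.9712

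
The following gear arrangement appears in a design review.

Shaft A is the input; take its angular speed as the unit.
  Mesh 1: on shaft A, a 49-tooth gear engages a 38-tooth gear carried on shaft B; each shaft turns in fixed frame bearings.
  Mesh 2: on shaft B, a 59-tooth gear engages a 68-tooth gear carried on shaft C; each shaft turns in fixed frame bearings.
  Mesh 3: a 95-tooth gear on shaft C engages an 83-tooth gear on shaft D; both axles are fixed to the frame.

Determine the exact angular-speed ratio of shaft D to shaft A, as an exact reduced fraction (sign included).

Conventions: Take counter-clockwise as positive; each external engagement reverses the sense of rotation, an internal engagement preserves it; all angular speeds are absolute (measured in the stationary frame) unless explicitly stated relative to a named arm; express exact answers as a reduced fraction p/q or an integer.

-14455/11288

class = fixed-axis compound train [3 meshes; 3 ratios multiply, 3 sense flips]
mesh 1 [49T→38T]: running ratio 49/38, sense −
mesh 2 [59T→68T]: running ratio 2891/2584, sense +
mesh 3 [95T→83T]: running ratio 14455/11288, sense −
ω_out/ω_in = -14455/11288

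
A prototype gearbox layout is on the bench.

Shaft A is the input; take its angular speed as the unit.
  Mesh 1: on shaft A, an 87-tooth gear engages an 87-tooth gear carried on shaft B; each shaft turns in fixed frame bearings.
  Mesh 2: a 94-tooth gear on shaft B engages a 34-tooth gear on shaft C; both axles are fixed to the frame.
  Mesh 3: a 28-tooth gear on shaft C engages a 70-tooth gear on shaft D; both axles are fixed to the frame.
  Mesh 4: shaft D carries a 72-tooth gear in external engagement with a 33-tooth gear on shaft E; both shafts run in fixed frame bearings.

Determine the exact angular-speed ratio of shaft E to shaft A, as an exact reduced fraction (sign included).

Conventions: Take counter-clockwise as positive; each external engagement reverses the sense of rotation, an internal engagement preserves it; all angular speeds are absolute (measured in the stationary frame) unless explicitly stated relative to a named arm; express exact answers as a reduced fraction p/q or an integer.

2256/935

class = fixed-axis compound train [4 meshes; 4 ratios multiply, 4 sense flips]
mesh 1 [87T→87T]: running ratio 1, sense −
mesh 2 [94T→34T]: running ratio 47/17, sense +
mesh 3 [28T→70T]: running ratio 94/85, sense −
mesh 4 [72T→33T]: running ratio 2256/935, sense +
ω_out/ω_in = 2256/935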